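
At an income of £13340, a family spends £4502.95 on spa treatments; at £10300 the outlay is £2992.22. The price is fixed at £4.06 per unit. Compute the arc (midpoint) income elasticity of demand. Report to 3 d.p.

With a constant price, Q₁ = 4502.95/4.06 = 1109.101 and Q₂ = 2992.22/4.06 = 737.000 (equivalently, work directly with expenditure since P cancels).
Midpoint %ΔQ = (2992.22 − 4502.95)/3747.59 = -0.40312; midpoint %ΔI = (10300 − 13340)/11820 = -0.25719.
η = -0.40312 / -0.25719 = 1.567.

1.567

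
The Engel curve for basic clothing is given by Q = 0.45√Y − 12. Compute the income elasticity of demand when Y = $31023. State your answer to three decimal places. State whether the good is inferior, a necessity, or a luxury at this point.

At Y = 31023: Q = 67.260.
dQ/dY = 0.45/(2√Y) = 0.00127744 at this income.
η = (dQ/dY)·(Y/Q) = 0.00127744 × (31023/67.260) = 0.589.
Since 0 < η < 1, the good is a necessity.

0.589 (necessity)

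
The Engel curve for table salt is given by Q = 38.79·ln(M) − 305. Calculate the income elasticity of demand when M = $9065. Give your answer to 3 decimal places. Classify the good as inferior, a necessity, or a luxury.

At M = 9065: Q = 48.461.
dQ/dM = 38.79/M = 0.0042791 at this income.
η = (dQ/dM)·(M/Q) = 0.0042791 × (9065/48.461) = 0.800.
Since 0 < η < 1, the good is a necessity.

0.800 (necessity)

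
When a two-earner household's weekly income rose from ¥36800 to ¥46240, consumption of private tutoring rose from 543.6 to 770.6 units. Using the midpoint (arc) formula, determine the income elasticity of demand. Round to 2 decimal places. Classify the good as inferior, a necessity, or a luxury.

ΔQ = 770.6 − 543.6 = 227; midpoint Q̄ = (543.6 + 770.6)/2 = 657.1.
ΔI = 46240 − 36800 = 9440; midpoint Ī = (36800 + 46240)/2 = 41520.
η = (ΔQ/Q̄) ÷ (ΔI/Ī) = (227/657.1) ÷ (9440/41520) = 1.52.
η > 1 ⇒ luxury.

1.52 (luxury)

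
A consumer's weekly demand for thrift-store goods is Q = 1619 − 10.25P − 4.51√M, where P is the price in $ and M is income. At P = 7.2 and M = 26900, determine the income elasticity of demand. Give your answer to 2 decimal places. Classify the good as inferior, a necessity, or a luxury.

-0.46 (inferior good)

At P = 7.2, M = 26900: Q = 805.505.
Holding P constant, ∂Q/∂M = -4.51/(2√M) = -0.013749.
η_M = (∂Q/∂M)·(M/Q) = -0.013749 × (26900/805.505) = -0.46.
Since η < 0, this is an inferior good.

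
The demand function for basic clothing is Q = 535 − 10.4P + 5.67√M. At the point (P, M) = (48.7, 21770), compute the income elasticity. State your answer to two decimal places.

At P = 48.7, M = 21770: Q = 865.109.
Holding P constant, ∂Q/∂M = 5.67/(2√M) = 0.0192143.
η_M = (∂Q/∂M)·(M/Q) = 0.0192143 × (21770/865.109) = 0.48.

0.48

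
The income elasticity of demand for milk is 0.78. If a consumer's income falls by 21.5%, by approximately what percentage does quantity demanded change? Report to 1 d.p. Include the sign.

-16.8%

%ΔQ ≈ η × %ΔI = 0.78 × (-21.5%) = -16.8%.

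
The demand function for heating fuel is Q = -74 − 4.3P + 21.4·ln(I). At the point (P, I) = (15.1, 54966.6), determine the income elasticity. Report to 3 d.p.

At P = 15.1, I = 54966.6: Q = 94.640.
Holding P constant, ∂Q/∂I = 21.4/I = 0.000389327.
η_I = (∂Q/∂I)·(I/Q) = 0.000389327 × (54966.6/94.640) = 0.226.

0.226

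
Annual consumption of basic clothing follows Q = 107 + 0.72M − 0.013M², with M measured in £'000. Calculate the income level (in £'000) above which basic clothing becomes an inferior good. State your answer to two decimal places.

dQ/dM = 0.72 − 0.026M.
The good is inferior where dQ/dM < 0. Setting dQ/dM = 0 gives M = 0.72 / 0.026 = 27.69.

27.69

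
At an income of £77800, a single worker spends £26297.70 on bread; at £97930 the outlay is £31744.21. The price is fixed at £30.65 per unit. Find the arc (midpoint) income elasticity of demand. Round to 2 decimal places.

0.82

With a constant price, Q₁ = 26297.70/30.65 = 858.000 and Q₂ = 31744.21/30.65 = 1035.700 (equivalently, work directly with expenditure since P cancels).
Midpoint %ΔQ = (31744.21 − 26297.70)/29020.96 = 0.18768; midpoint %ΔI = (97930 − 77800)/87865 = 0.22910.
η = 0.18768 / 0.22910 = 0.82.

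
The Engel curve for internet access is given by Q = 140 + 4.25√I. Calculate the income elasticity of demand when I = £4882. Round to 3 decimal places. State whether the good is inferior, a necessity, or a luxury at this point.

0.340 (necessity)

At I = 4882: Q = 436.953.
dQ/dI = 4.25/(2√I) = 0.0304131 at this income.
η = (dQ/dI)·(I/Q) = 0.0304131 × (4882/436.953) = 0.340.
Since 0 < η < 1, the good is a necessity.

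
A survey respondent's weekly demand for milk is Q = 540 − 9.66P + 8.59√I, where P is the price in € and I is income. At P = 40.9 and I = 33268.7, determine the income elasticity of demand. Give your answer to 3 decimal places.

0.458

At P = 40.9, I = 33268.7: Q = 1711.697.
Holding P constant, ∂Q/∂I = 8.59/(2√I) = 0.0235475.
η_I = (∂Q/∂I)·(I/Q) = 0.0235475 × (33268.7/1711.697) = 0.458.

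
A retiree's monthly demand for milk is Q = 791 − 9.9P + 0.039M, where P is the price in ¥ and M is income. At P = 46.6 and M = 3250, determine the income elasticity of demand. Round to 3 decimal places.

At P = 46.6, M = 3250: Q = 456.410.
Holding P constant, ∂Q/∂M = 0.039.
η_M = (∂Q/∂M)·(M/Q) = 0.039 × (3250/456.410) = 0.278.

0.278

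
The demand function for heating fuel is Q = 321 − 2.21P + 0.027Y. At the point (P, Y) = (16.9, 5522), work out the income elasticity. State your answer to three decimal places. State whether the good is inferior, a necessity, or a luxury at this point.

0.345 (necessity)

At P = 16.9, Y = 5522: Q = 432.745.
Holding P constant, ∂Q/∂Y = 0.027.
η_Y = (∂Q/∂Y)·(Y/Q) = 0.027 × (5522/432.745) = 0.345.
Since 0 < η < 1, this is a necessity.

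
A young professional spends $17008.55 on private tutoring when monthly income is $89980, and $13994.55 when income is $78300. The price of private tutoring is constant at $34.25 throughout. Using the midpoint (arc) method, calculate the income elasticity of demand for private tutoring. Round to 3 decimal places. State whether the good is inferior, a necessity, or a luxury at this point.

1.401 (luxury)

With a constant price, Q₁ = 17008.55/34.25 = 496.600 and Q₂ = 13994.55/34.25 = 408.600 (equivalently, work directly with expenditure since P cancels).
Midpoint %ΔQ = (13994.55 − 17008.55)/15501.55 = -0.19443; midpoint %ΔI = (78300 − 89980)/84140 = -0.13882.
η = -0.19443 / -0.13882 = 1.401.
η > 1 ⇒ luxury.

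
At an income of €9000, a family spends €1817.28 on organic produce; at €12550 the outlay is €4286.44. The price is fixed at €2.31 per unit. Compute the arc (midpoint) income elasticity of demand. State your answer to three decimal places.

With a constant price, Q₁ = 1817.28/2.31 = 786.701 and Q₂ = 4286.44/2.31 = 1855.602 (equivalently, work directly with expenditure since P cancels).
Midpoint %ΔQ = (4286.44 − 1817.28)/3051.86 = 0.80907; midpoint %ΔI = (12550 − 9000)/10775 = 0.32947.
η = 0.80907 / 0.32947 = 2.456.

2.456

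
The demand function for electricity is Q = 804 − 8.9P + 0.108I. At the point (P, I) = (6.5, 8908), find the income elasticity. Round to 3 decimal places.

0.563

At P = 6.5, I = 8908: Q = 1708.214.
Holding P constant, ∂Q/∂I = 0.108.
η_I = (∂Q/∂I)·(I/Q) = 0.108 × (8908/1708.214) = 0.563.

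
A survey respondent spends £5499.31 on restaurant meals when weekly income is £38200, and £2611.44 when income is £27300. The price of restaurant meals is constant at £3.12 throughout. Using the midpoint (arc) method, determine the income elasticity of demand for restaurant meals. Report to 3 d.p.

With a constant price, Q₁ = 5499.31/3.12 = 1762.599 and Q₂ = 2611.44/3.12 = 837.000 (equivalently, work directly with expenditure since P cancels).
Midpoint %ΔQ = (2611.44 − 5499.31)/4055.38 = -0.71211; midpoint %ΔI = (27300 − 38200)/32750 = -0.33282.
η = -0.71211 / -0.33282 = 2.140.

2.140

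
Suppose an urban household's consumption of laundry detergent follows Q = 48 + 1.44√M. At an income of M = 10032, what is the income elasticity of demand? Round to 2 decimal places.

0.38

At M = 10032: Q = 192.230.
dQ/dM = 1.44/(2√M) = 0.00718851 at this income.
η = (dQ/dM)·(M/Q) = 0.00718851 × (10032/192.230) = 0.38.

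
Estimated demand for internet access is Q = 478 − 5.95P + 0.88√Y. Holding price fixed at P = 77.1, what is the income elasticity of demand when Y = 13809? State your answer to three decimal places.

0.422

At P = 77.1, Y = 13809: Q = 122.665.
Holding P constant, ∂Q/∂Y = 0.88/(2√Y) = 0.00374431.
η_Y = (∂Q/∂Y)·(Y/Q) = 0.00374431 × (13809/122.665) = 0.422.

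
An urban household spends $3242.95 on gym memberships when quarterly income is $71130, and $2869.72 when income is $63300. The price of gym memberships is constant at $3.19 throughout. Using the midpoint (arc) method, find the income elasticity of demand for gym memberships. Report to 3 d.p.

With a constant price, Q₁ = 3242.95/3.19 = 1016.599 and Q₂ = 2869.72/3.19 = 899.599 (equivalently, work directly with expenditure since P cancels).
Midpoint %ΔQ = (2869.72 − 3242.95)/3056.34 = -0.12212; midpoint %ΔI = (63300 − 71130)/67215 = -0.11649.
η = -0.12212 / -0.11649 = 1.048.

1.048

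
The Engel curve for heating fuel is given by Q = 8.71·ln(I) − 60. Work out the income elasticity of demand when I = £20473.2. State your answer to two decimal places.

0.33

At I = 20473.2: Q = 26.463.
dQ/dI = 8.71/I = 0.000425434 at this income.
η = (dQ/dI)·(I/Q) = 0.000425434 × (20473.2/26.463) = 0.33.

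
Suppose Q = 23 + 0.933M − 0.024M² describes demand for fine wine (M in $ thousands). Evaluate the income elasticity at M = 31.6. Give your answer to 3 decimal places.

-0.647

At M = 31.6: Q = 28.5174.
dQ/dM = 0.933 − 0.048M = -0.58380.
η = (dQ/dM)·(M/Q) = -0.58380 × (31.6/28.5174) = -0.647.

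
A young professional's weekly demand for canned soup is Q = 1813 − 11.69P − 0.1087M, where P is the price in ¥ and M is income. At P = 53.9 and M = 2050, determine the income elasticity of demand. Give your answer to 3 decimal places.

-0.232

At P = 53.9, M = 2050: Q = 960.074.
Holding P constant, ∂Q/∂M = −0.1087.
η_M = (∂Q/∂M)·(M/Q) = -0.1087 × (2050/960.074) = -0.232.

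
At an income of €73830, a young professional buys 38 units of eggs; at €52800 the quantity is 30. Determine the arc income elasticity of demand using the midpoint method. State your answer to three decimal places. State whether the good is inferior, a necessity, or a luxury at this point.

0.708 (necessity)

ΔQ = 30 − 38 = -8; midpoint Q̄ = (38 + 30)/2 = 34.
ΔI = 52800 − 73830 = -21030; midpoint Ī = (73830 + 52800)/2 = 63315.
η = (ΔQ/Q̄) ÷ (ΔI/Ī) = (-8/34) ÷ (-21030/63315) = 0.708.
0 < η < 1 ⇒ necessity.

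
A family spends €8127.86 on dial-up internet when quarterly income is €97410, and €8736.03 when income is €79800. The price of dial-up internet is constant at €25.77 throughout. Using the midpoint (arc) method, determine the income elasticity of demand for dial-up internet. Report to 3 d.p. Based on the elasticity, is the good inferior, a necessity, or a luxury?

-0.363 (inferior good)

With a constant price, Q₁ = 8127.86/25.77 = 315.400 and Q₂ = 8736.03/25.77 = 339.000 (equivalently, work directly with expenditure since P cancels).
Midpoint %ΔQ = (8736.03 − 8127.86)/8431.95 = 0.07213; midpoint %ΔI = (79800 − 97410)/88605 = -0.19875.
η = 0.07213 / -0.19875 = -0.363.
η < 0 ⇒ inferior good.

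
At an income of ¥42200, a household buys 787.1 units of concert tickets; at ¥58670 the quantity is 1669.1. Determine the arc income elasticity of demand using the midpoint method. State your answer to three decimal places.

ΔQ = 1669.1 − 787.1 = 882; midpoint Q̄ = (787.1 + 1669.1)/2 = 1228.1.
ΔI = 58670 − 42200 = 16470; midpoint Ī = (42200 + 58670)/2 = 50435.
η = (ΔQ/Q̄) ÷ (ΔI/Ī) = (882/1228.1) ÷ (16470/50435) = 2.199.

2.199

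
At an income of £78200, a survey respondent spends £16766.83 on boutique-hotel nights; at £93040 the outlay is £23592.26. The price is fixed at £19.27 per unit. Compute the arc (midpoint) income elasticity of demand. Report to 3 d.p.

With a constant price, Q₁ = 16766.83/19.27 = 870.100 and Q₂ = 23592.26/19.27 = 1224.300 (equivalently, work directly with expenditure since P cancels).
Midpoint %ΔQ = (23592.26 − 16766.83)/20179.54 = 0.33824; midpoint %ΔI = (93040 − 78200)/85620 = 0.17332.
η = 0.33824 / 0.17332 = 1.951.

1.951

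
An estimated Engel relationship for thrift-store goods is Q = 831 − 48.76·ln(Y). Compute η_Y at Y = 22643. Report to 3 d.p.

At Y = 22643: Q = 342.054.
dQ/dY = -48.76/Y = -0.00215342 at this income.
η = (dQ/dY)·(Y/Q) = -0.00215342 × (22643/342.054) = -0.143.

-0.143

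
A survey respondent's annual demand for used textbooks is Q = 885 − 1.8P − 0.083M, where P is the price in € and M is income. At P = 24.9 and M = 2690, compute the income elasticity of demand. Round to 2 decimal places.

At P = 24.9, M = 2690: Q = 616.910.
Holding P constant, ∂Q/∂M = −0.083.
η_M = (∂Q/∂M)·(M/Q) = -0.083 × (2690/616.910) = -0.36.

-0.36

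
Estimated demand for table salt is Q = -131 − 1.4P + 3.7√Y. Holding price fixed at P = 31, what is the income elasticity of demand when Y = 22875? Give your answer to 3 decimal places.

At P = 31, Y = 22875: Q = 385.206.
Holding P constant, ∂Q/∂Y = 3.7/(2√Y) = 0.0122318.
η_Y = (∂Q/∂Y)·(Y/Q) = 0.0122318 × (22875/385.206) = 0.726.

0.726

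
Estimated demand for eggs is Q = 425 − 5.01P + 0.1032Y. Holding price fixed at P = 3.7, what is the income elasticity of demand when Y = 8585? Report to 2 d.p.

At P = 3.7, Y = 8585: Q = 1292.435.
Holding P constant, ∂Q/∂Y = 0.1032.
η_Y = (∂Q/∂Y)·(Y/Q) = 0.1032 × (8585/1292.435) = 0.69.

0.69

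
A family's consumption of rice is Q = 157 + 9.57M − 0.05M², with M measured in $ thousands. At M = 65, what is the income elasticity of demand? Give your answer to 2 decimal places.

0.35

At M = 65: Q = 567.8000.
dQ/dM = 9.57 − 0.1M = 3.07000.
η = (dQ/dM)·(M/Q) = 3.07000 × (65/567.8000) = 0.35.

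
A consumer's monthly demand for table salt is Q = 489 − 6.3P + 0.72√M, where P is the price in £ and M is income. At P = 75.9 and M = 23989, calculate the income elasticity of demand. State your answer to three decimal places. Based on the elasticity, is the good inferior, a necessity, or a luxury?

At P = 75.9, M = 23989: Q = 122.346.
Holding P constant, ∂Q/∂M = 0.72/(2√M) = 0.00232432.
η_M = (∂Q/∂M)·(M/Q) = 0.00232432 × (23989/122.346) = 0.456.
Since 0 < η < 1, this is a necessity.

0.456 (necessity)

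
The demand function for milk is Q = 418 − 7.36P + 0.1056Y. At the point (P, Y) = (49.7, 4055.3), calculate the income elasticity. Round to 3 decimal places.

At P = 49.7, Y = 4055.3: Q = 480.448.
Holding P constant, ∂Q/∂Y = 0.1056.
η_Y = (∂Q/∂Y)·(Y/Q) = 0.1056 × (4055.3/480.448) = 0.891.

0.891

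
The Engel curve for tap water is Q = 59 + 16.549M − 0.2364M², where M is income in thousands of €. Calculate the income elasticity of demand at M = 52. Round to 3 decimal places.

-1.491

At M = 52: Q = 280.3224.
dQ/dM = 16.549 − 0.4728M = -8.03660.
η = (dQ/dM)·(M/Q) = -8.03660 × (52/280.3224) = -1.491.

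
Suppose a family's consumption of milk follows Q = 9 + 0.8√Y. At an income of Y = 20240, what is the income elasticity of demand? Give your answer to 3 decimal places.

0.463

At Y = 20240: Q = 122.814.
dQ/dY = 0.8/(2√Y) = 0.00281161 at this income.
η = (dQ/dY)·(Y/Q) = 0.00281161 × (20240/122.814) = 0.463.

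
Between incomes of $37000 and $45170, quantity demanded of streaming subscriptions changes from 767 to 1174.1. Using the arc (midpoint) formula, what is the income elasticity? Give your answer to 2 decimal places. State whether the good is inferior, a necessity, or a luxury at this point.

2.11 (luxury)

ΔQ = 1174.1 − 767 = 407.1; midpoint Q̄ = (767 + 1174.1)/2 = 970.55.
ΔI = 45170 − 37000 = 8170; midpoint Ī = (37000 + 45170)/2 = 41085.
η = (ΔQ/Q̄) ÷ (ΔI/Ī) = (407.1/970.55) ÷ (8170/41085) = 2.11.
η > 1 ⇒ luxury.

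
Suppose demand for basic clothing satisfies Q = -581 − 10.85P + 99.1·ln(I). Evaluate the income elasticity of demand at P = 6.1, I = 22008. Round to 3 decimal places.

0.288

At P = 6.1, I = 22008: Q = 343.732.
Holding P constant, ∂Q/∂I = 99.1/I = 0.00450291.
η_I = (∂Q/∂I)·(I/Q) = 0.00450291 × (22008/343.732) = 0.288.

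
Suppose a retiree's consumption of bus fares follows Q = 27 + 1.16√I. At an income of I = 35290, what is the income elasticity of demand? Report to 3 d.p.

At I = 35290: Q = 244.913.
dQ/dI = 1.16/(2√I) = 0.00308747 at this income.
η = (dQ/dI)·(I/Q) = 0.00308747 × (35290/244.913) = 0.445.

0.445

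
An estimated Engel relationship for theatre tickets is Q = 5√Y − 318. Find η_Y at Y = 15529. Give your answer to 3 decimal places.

At Y = 15529: Q = 305.077.
dQ/dY = 5/(2√Y) = 0.0200617 at this income.
η = (dQ/dY)·(Y/Q) = 0.0200617 × (15529/305.077) = 1.021.

1.021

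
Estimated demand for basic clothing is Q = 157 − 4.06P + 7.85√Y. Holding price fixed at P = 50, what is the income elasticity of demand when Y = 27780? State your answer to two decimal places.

0.52

At P = 50, Y = 27780: Q = 1262.386.
Holding P constant, ∂Q/∂Y = 7.85/(2√Y) = 0.0235491.
η_Y = (∂Q/∂Y)·(Y/Q) = 0.0235491 × (27780/1262.386) = 0.52.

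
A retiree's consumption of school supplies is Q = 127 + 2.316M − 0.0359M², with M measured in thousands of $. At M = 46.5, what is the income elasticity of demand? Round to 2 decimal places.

-0.30

At M = 46.5: Q = 157.0692.
dQ/dM = 2.316 − 0.0718M = -1.02270.
η = (dQ/dM)·(M/Q) = -1.02270 × (46.5/157.0692) = -0.30.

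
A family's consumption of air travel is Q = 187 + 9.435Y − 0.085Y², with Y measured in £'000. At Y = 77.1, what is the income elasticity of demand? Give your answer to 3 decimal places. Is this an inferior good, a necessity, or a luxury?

At Y = 77.1: Q = 409.1637.
dQ/dY = 9.435 − 0.17Y = -3.67200.
η = (dQ/dY)·(Y/Q) = -3.67200 × (77.1/409.1637) = -0.692.
η < 0 ⇒ inferior good.

-0.692 (inferior good)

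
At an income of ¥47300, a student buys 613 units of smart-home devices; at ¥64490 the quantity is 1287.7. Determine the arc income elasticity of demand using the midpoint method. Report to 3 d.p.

2.308

ΔQ = 1287.7 − 613 = 674.7; midpoint Q̄ = (613 + 1287.7)/2 = 950.35.
ΔI = 64490 − 47300 = 17190; midpoint Ī = (47300 + 64490)/2 = 55895.
η = (ΔQ/Q̄) ÷ (ΔI/Ī) = (674.7/950.35) ÷ (17190/55895) = 2.308.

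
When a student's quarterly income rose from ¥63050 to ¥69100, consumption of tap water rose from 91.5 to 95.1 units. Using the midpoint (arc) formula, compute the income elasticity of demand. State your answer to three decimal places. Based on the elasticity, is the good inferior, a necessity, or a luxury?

0.421 (necessity)

ΔQ = 95.1 − 91.5 = 3.6; midpoint Q̄ = (91.5 + 95.1)/2 = 93.3.
ΔI = 69100 − 63050 = 6050; midpoint Ī = (63050 + 69100)/2 = 66075.
η = (ΔQ/Q̄) ÷ (ΔI/Ī) = (3.6/93.3) ÷ (6050/66075) = 0.421.
0 < η < 1 ⇒ necessity.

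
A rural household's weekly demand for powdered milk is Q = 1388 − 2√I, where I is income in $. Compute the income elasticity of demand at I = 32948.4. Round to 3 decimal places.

At I = 32948.4: Q = 1024.966.
dQ/dI = -2/(2√I) = -0.00550913 at this income.
η = (dQ/dI)·(I/Q) = -0.00550913 × (32948.4/1024.966) = -0.177.

-0.177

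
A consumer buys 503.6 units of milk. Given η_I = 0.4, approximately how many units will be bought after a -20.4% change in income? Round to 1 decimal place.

%ΔQ ≈ η × %ΔI = 0.4 × (-20.4%) = -8.16%.
New Q ≈ 503.6 × (1 − 0.0816) = 462.5.

462.5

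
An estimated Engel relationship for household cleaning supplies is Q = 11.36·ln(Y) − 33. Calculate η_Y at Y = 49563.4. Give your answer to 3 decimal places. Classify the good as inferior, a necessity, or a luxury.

At Y = 49563.4: Q = 89.813.
dQ/dY = 11.36/Y = 0.000229201 at this income.
η = (dQ/dY)·(Y/Q) = 0.000229201 × (49563.4/89.813) = 0.126.
Since 0 < η < 1, the good is a necessity.

0.126 (necessity)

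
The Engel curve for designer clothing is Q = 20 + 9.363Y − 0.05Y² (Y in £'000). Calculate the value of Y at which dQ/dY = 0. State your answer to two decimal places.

dQ/dY = 9.363 − 0.1Y.
The good is inferior where dQ/dY < 0. Setting dQ/dY = 0 gives Y = 9.363 / 0.1 = 93.63.

93.63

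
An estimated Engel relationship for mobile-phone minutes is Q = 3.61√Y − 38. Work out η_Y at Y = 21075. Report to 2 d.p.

At Y = 21075: Q = 486.072.
dQ/dY = 3.61/(2√Y) = 0.0124335 at this income.
η = (dQ/dY)·(Y/Q) = 0.0124335 × (21075/486.072) = 0.54.

0.54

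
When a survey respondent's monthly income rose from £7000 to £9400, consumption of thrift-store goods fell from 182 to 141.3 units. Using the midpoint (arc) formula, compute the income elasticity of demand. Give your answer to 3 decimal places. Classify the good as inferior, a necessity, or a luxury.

ΔQ = 141.3 − 182 = -40.7; midpoint Q̄ = (182 + 141.3)/2 = 161.65.
ΔI = 9400 − 7000 = 2400; midpoint Ī = (7000 + 9400)/2 = 8200.
η = (ΔQ/Q̄) ÷ (ΔI/Ī) = (-40.7/161.65) ÷ (2400/8200) = -0.860.
η < 0 ⇒ inferior good.

-0.860 (inferior good)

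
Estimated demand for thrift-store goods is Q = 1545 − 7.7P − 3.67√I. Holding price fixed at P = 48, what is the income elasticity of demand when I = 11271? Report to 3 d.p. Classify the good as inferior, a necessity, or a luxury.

-0.248 (inferior good)

At P = 48, I = 11271: Q = 785.775.
Holding P constant, ∂Q/∂I = -3.67/(2√I) = -0.0172844.
η_I = (∂Q/∂I)·(I/Q) = -0.0172844 × (11271/785.775) = -0.248.
Since η < 0, this is an inferior good.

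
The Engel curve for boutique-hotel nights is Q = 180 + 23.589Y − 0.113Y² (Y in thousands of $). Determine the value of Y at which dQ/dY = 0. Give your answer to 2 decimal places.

104.38

dQ/dY = 23.589 − 0.226Y.
The good is inferior where dQ/dY < 0. Setting dQ/dY = 0 gives Y = 23.589 / 0.226 = 104.38.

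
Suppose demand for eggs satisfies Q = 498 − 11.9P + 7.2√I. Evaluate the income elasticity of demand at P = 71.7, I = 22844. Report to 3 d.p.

At P = 71.7, I = 22844: Q = 732.995.
Holding P constant, ∂Q/∂I = 7.2/(2√I) = 0.0238186.
η_I = (∂Q/∂I)·(I/Q) = 0.0238186 × (22844/732.995) = 0.742.

0.742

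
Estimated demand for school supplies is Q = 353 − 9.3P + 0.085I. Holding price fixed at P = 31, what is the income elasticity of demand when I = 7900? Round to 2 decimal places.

0.91

At P = 31, I = 7900: Q = 736.200.
Holding P constant, ∂Q/∂I = 0.085.
η_I = (∂Q/∂I)·(I/Q) = 0.085 × (7900/736.200) = 0.91.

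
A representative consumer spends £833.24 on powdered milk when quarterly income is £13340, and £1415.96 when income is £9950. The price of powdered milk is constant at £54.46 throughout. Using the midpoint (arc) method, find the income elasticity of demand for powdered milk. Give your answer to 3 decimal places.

-1.780

With a constant price, Q₁ = 833.24/54.46 = 15.300 and Q₂ = 1415.96/54.46 = 26.000 (equivalently, work directly with expenditure since P cancels).
Midpoint %ΔQ = (1415.96 − 833.24)/1124.60 = 0.51816; midpoint %ΔI = (9950 − 13340)/11645 = -0.29111.
η = 0.51816 / -0.29111 = -1.780.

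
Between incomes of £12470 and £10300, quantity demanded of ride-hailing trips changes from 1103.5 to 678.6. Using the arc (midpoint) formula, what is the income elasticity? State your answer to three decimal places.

ΔQ = 678.6 − 1103.5 = -424.9; midpoint Q̄ = (1103.5 + 678.6)/2 = 891.05.
ΔI = 10300 − 12470 = -2170; midpoint Ī = (12470 + 10300)/2 = 11385.
η = (ΔQ/Q̄) ÷ (ΔI/Ī) = (-424.9/891.05) ÷ (-2170/11385) = 2.502.

2.502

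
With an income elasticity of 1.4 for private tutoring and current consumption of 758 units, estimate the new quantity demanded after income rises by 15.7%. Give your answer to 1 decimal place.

%ΔQ ≈ η × %ΔI = 1.4 × 15.7% = 21.98%.
New Q ≈ 758 × (1 + 0.2198) = 924.6.

924.6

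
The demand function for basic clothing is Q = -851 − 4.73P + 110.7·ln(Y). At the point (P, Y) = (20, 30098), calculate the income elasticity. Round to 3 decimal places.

At P = 20, Y = 30098: Q = 195.962.
Holding P constant, ∂Q/∂Y = 110.7/Y = 0.00367799.
η_Y = (∂Q/∂Y)·(Y/Q) = 0.00367799 × (30098/195.962) = 0.565.

0.565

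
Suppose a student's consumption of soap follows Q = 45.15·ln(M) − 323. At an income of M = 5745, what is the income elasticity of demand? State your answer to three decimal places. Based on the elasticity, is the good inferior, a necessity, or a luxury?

0.666 (necessity)

At M = 5745: Q = 67.822.
dQ/dM = 45.15/M = 0.00785901 at this income.
η = (dQ/dM)·(M/Q) = 0.00785901 × (5745/67.822) = 0.666.
Since 0 < η < 1, the good is a necessity.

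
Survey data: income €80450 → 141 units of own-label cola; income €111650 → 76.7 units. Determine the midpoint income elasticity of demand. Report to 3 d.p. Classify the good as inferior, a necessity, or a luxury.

ΔQ = 76.7 − 141 = -64.3; midpoint Q̄ = (141 + 76.7)/2 = 108.85.
ΔI = 111650 − 80450 = 31200; midpoint Ī = (80450 + 111650)/2 = 96050.
η = (ΔQ/Q̄) ÷ (ΔI/Ī) = (-64.3/108.85) ÷ (31200/96050) = -1.819.
η < 0 ⇒ inferior good.

-1.819 (inferior good)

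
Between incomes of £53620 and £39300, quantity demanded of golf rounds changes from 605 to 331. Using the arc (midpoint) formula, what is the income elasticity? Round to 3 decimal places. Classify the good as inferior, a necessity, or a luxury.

ΔQ = 331 − 605 = -274; midpoint Q̄ = (605 + 331)/2 = 468.
ΔI = 39300 − 53620 = -14320; midpoint Ī = (53620 + 39300)/2 = 46460.
η = (ΔQ/Q̄) ÷ (ΔI/Ī) = (-274/468) ÷ (-14320/46460) = 1.900.
η > 1 ⇒ luxury.

1.900 (luxury)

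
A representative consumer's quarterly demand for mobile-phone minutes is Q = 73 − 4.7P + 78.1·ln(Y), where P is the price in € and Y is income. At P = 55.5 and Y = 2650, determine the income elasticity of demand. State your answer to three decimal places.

At P = 55.5, Y = 2650: Q = 427.759.
Holding P constant, ∂Q/∂Y = 78.1/Y = 0.0294717.
η_Y = (∂Q/∂Y)·(Y/Q) = 0.0294717 × (2650/427.759) = 0.183.

0.183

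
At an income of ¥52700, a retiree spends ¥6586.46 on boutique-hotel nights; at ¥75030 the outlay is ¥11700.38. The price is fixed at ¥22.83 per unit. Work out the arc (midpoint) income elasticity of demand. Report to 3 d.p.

1.600

With a constant price, Q₁ = 6586.46/22.83 = 288.500 and Q₂ = 11700.38/22.83 = 512.500 (equivalently, work directly with expenditure since P cancels).
Midpoint %ΔQ = (11700.38 − 6586.46)/9143.42 = 0.55930; midpoint %ΔI = (75030 − 52700)/63865 = 0.34964.
η = 0.55930 / 0.34964 = 1.600.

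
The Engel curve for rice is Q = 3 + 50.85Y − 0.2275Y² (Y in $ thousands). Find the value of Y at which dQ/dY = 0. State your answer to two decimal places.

111.76

dQ/dY = 50.85 − 0.455Y.
The good is inferior where dQ/dY < 0. Setting dQ/dY = 0 gives Y = 50.85 / 0.455 = 111.76.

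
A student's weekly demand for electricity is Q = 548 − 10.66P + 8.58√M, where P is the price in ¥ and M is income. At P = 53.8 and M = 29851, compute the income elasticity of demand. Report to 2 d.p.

At P = 53.8, M = 29851: Q = 1456.897.
Holding P constant, ∂Q/∂M = 8.58/(2√M) = 0.0248301.
η_M = (∂Q/∂M)·(M/Q) = 0.0248301 × (29851/1456.897) = 0.51.

0.51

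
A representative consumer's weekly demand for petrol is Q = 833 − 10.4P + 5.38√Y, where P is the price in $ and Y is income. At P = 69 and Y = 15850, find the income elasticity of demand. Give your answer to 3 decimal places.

0.427

At P = 69, Y = 15850: Q = 792.725.
Holding P constant, ∂Q/∂Y = 5.38/(2√Y) = 0.0213667.
η_Y = (∂Q/∂Y)·(Y/Q) = 0.0213667 × (15850/792.725) = 0.427.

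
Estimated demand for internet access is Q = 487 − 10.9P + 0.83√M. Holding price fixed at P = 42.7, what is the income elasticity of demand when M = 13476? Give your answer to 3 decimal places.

0.409

At P = 42.7, M = 13476: Q = 117.922.
Holding P constant, ∂Q/∂M = 0.83/(2√M) = 0.00357493.
η_M = (∂Q/∂M)·(M/Q) = 0.00357493 × (13476/117.922) = 0.409.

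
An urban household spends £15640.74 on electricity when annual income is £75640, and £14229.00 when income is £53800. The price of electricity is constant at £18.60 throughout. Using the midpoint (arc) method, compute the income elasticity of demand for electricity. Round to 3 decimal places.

With a constant price, Q₁ = 15640.74/18.60 = 840.900 and Q₂ = 14229.00/18.60 = 765.000 (equivalently, work directly with expenditure since P cancels).
Midpoint %ΔQ = (14229.00 − 15640.74)/14934.87 = -0.09453; midpoint %ΔI = (53800 − 75640)/64720 = -0.33745.
η = -0.09453 / -0.33745 = 0.280.

0.280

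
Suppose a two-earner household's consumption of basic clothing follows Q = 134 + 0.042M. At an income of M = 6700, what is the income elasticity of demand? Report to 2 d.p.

0.68

At M = 6700: Q = 415.400.
dQ/dM = 0.042.
η = (dQ/dM)·(M/Q) = 0.042 × (6700/415.400) = 0.68.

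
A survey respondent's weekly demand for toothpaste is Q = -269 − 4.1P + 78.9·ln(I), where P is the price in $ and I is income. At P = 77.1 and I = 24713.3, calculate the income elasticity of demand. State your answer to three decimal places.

At P = 77.1, I = 24713.3: Q = 212.971.
Holding P constant, ∂Q/∂I = 78.9/I = 0.00319261.
η_I = (∂Q/∂I)·(I/Q) = 0.00319261 × (24713.3/212.971) = 0.370.

0.370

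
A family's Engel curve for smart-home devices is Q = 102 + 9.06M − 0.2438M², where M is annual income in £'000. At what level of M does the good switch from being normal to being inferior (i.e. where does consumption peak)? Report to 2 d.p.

18.58

dQ/dM = 9.06 − 0.4876M.
The good is inferior where dQ/dM < 0. Setting dQ/dM = 0 gives M = 9.06 / 0.4876 = 18.58.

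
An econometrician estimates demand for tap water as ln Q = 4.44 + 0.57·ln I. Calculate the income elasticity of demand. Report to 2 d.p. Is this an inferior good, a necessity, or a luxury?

In a log-linear demand, the coefficient on ln I is the income elasticity.
So η = 0.57.
0 < η < 1 ⇒ necessity.

0.57 (necessity)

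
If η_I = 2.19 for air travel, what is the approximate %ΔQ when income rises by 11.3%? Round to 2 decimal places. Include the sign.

24.75%

%ΔQ ≈ η × %ΔI = 2.19 × 11.3% = 24.75%.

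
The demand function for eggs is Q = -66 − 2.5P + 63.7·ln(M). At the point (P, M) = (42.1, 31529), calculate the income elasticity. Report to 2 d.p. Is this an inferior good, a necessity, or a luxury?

At P = 42.1, M = 31529: Q = 488.597.
Holding P constant, ∂Q/∂M = 63.7/M = 0.00202036.
η_M = (∂Q/∂M)·(M/Q) = 0.00202036 × (31529/488.597) = 0.13.
Since 0 < η < 1, this is a necessity.

0.13 (necessity)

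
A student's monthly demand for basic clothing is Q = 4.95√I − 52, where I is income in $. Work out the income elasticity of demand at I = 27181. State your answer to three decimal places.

0.534

At I = 27181: Q = 764.090.
dQ/dI = 4.95/(2√I) = 0.0150121 at this income.
η = (dQ/dI)·(I/Q) = 0.0150121 × (27181/764.090) = 0.534.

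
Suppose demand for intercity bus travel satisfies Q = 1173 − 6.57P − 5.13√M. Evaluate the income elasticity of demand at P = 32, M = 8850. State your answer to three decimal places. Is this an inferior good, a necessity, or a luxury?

At P = 32, M = 8850: Q = 480.158.
Holding P constant, ∂Q/∂M = -5.13/(2√M) = -0.0272656.
η_M = (∂Q/∂M)·(M/Q) = -0.0272656 × (8850/480.158) = -0.503.
Since η < 0, this is an inferior good.

-0.503 (inferior good)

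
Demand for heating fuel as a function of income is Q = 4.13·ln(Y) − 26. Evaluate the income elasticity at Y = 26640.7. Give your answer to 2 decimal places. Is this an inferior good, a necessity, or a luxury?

At Y = 26640.7: Q = 16.086.
dQ/dY = 4.13/Y = 0.000155026 at this income.
η = (dQ/dY)·(Y/Q) = 0.000155026 × (26640.7/16.086) = 0.26.
Since 0 < η < 1, the good is a necessity.

0.26 (necessity)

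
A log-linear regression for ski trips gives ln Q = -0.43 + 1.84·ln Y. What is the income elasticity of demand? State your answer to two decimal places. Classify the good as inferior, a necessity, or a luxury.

In a log-linear demand, the coefficient on ln Y is the income elasticity.
So η = 1.84.
η > 1 ⇒ luxury.

1.84 (luxury)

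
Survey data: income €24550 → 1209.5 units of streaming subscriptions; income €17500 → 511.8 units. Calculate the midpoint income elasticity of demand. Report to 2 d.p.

ΔQ = 511.8 − 1209.5 = -697.7; midpoint Q̄ = (1209.5 + 511.8)/2 = 860.65.
ΔI = 17500 − 24550 = -7050; midpoint Ī = (24550 + 17500)/2 = 21025.
η = (ΔQ/Q̄) ÷ (ΔI/Ī) = (-697.7/860.65) ÷ (-7050/21025) = 2.42.

2.42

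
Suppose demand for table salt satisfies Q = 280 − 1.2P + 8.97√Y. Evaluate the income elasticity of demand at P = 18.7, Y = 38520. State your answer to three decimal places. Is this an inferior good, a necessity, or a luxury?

At P = 18.7, Y = 38520: Q = 2018.058.
Holding P constant, ∂Q/∂Y = 8.97/(2√Y) = 0.0228517.
η_Y = (∂Q/∂Y)·(Y/Q) = 0.0228517 × (38520/2018.058) = 0.436.
Since 0 < η < 1, this is a necessity.

0.436 (necessity)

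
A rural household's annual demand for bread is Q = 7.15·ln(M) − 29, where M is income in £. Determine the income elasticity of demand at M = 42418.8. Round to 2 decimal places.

At M = 42418.8: Q = 47.186.
dQ/dM = 7.15/M = 0.000168557 at this income.
η = (dQ/dM)·(M/Q) = 0.000168557 × (42418.8/47.186) = 0.15.

0.15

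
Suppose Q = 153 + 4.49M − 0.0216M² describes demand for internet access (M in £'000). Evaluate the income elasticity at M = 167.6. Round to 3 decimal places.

At M = 167.6: Q = 298.7852.
dQ/dM = 4.49 − 0.0432M = -2.75032.
η = (dQ/dM)·(M/Q) = -2.75032 × (167.6/298.7852) = -1.543.

-1.543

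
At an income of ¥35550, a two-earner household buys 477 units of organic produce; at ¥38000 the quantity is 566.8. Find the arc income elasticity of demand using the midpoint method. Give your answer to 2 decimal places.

ΔQ = 566.8 − 477 = 89.8; midpoint Q̄ = (477 + 566.8)/2 = 521.9.
ΔI = 38000 − 35550 = 2450; midpoint Ī = (35550 + 38000)/2 = 36775.
η = (ΔQ/Q̄) ÷ (ΔI/Ī) = (89.8/521.9) ÷ (2450/36775) = 2.58.

2.58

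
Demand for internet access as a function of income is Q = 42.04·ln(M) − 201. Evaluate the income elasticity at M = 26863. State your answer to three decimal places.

At M = 26863: Q = 227.745.
dQ/dM = 42.04/M = 0.00156498 at this income.
η = (dQ/dM)·(M/Q) = 0.00156498 × (26863/227.745) = 0.185.

0.185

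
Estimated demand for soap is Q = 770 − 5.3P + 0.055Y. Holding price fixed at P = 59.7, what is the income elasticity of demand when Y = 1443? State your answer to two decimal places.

0.15

At P = 59.7, Y = 1443: Q = 532.955.
Holding P constant, ∂Q/∂Y = 0.055.
η_Y = (∂Q/∂Y)·(Y/Q) = 0.055 × (1443/532.955) = 0.15.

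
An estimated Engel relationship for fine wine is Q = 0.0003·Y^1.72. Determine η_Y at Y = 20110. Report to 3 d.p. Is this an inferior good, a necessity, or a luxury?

For Q = A·Y^β the income elasticity is constant and equal to β.
Here β = 1.72, so η = 1.720.
Since η > 1, the good is a luxury.

1.720 (luxury)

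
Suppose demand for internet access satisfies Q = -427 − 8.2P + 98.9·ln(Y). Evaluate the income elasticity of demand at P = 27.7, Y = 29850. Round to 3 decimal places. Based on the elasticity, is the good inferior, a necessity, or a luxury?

At P = 27.7, Y = 29850: Q = 364.920.
Holding P constant, ∂Q/∂Y = 98.9/Y = 0.00331323.
η_Y = (∂Q/∂Y)·(Y/Q) = 0.00331323 × (29850/364.920) = 0.271.
Since 0 < η < 1, this is a necessity.

0.271 (necessity)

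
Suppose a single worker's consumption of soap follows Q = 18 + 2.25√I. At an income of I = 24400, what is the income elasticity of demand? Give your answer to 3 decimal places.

0.476

At I = 24400: Q = 369.461.
dQ/dI = 2.25/(2√I) = 0.00720207 at this income.
η = (dQ/dI)·(I/Q) = 0.00720207 × (24400/369.461) = 0.476.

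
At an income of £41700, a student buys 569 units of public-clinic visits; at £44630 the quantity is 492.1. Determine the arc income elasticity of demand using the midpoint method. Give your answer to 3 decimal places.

ΔQ = 492.1 − 569 = -76.9; midpoint Q̄ = (569 + 492.1)/2 = 530.55.
ΔI = 44630 − 41700 = 2930; midpoint Ī = (41700 + 44630)/2 = 43165.
η = (ΔQ/Q̄) ÷ (ΔI/Ī) = (-76.9/530.55) ÷ (2930/43165) = -2.135.

-2.135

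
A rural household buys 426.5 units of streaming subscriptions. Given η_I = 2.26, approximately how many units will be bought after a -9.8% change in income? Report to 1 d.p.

%ΔQ ≈ η × %ΔI = 2.26 × (-9.8%) = -22.148%.
New Q ≈ 426.5 × (1 − 0.22148) = 332.0.

332.0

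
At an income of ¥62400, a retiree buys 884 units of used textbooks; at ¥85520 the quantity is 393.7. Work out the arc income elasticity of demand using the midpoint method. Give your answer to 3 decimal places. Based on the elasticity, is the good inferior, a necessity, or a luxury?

ΔQ = 393.7 − 884 = -490.3; midpoint Q̄ = (884 + 393.7)/2 = 638.85.
ΔI = 85520 − 62400 = 23120; midpoint Ī = (62400 + 85520)/2 = 73960.
η = (ΔQ/Q̄) ÷ (ΔI/Ī) = (-490.3/638.85) ÷ (23120/73960) = -2.455.
η < 0 ⇒ inferior good.

-2.455 (inferior good)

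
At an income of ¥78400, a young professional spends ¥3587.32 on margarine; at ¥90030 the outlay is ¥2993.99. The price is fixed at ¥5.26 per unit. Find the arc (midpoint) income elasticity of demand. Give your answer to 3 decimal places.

With a constant price, Q₁ = 3587.32/5.26 = 682.000 and Q₂ = 2993.99/5.26 = 569.200 (equivalently, work directly with expenditure since P cancels).
Midpoint %ΔQ = (2993.99 − 3587.32)/3290.66 = -0.18031; midpoint %ΔI = (90030 − 78400)/84215 = 0.13810.
η = -0.18031 / 0.13810 = -1.306.

-1.306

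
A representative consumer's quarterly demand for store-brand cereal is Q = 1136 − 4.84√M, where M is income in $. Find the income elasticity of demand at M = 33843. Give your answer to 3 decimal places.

At M = 33843: Q = 245.611.
dQ/dM = -4.84/(2√M) = -0.0131547 at this income.
η = (dQ/dM)·(M/Q) = -0.0131547 × (33843/245.611) = -1.813.

-1.813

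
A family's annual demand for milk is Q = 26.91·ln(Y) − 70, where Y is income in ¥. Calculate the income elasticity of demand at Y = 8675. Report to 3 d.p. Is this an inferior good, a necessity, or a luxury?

0.155 (necessity)

At Y = 8675: Q = 174.025.
dQ/dY = 26.91/Y = 0.00310202 at this income.
η = (dQ/dY)·(Y/Q) = 0.00310202 × (8675/174.025) = 0.155.
Since 0 < η < 1, the good is a necessity.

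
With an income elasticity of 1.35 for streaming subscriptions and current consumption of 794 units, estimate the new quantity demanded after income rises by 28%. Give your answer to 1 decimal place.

1094.1

%ΔQ ≈ η × %ΔI = 1.35 × 28% = 37.8%.
New Q ≈ 794 × (1 + 0.378) = 1094.1.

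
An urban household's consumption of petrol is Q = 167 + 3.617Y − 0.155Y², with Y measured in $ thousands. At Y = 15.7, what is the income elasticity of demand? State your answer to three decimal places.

-0.106

At Y = 15.7: Q = 185.5810.
dQ/dY = 3.617 − 0.31Y = -1.25000.
η = (dQ/dY)·(Y/Q) = -1.25000 × (15.7/185.5810) = -0.106.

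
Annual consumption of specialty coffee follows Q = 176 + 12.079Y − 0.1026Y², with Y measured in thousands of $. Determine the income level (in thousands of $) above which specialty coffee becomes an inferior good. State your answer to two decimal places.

dQ/dY = 12.079 − 0.2052Y.
The good is inferior where dQ/dY < 0. Setting dQ/dY = 0 gives Y = 12.079 / 0.2052 = 58.86.

58.86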